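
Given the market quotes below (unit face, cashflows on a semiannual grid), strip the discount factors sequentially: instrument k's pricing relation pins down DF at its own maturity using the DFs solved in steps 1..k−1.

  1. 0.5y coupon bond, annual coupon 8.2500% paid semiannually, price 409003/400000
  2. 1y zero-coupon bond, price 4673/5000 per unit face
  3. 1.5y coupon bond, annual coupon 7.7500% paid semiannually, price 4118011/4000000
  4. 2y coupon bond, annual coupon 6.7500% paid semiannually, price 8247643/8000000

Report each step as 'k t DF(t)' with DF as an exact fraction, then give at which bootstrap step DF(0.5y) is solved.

1 1/2 491/500
2 1 4673/5000
3 3/2 2299/2500
4 2 9047/10000
DF(0.5y) is solved at step 1

step 1 [0.5y] bond c/2=33/800: DF=(409003/400000 − 33/800·(0))/(1+33/800) = 491/500 ≈ 0.982000
step 2 [1y] zero: DF = P = 4673/5000 ≈ 0.934600
step 3 [1.5y] bond c/2=31/800: DF=(4118011/4000000 − 31/800·(0.982000+0.934600))/(1+31/800) = 2299/2500 ≈ 0.919600
step 4 [2y] bond c/2=27/800: DF=(8247643/8000000 − 27/800·(0.982000+0.934600+0.919600))/(1+27/800) = 9047/10000 ≈ 0.904700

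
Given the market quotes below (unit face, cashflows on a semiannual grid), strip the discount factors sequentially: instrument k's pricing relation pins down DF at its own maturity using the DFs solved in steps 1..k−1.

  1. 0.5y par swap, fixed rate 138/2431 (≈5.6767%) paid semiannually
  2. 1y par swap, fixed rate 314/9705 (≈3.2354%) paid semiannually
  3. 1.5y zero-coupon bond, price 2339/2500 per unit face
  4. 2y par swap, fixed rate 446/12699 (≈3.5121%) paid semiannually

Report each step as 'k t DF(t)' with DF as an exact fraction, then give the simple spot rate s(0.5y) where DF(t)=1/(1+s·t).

step 1 [0.5y] swap r/2=69/2431: DF=(1 − 69/2431·(0))/(1+69/2431) = 2431/2500 ≈ 0.972400
step 2 [1y] swap r/2=157/9705: DF=(1 − 157/9705·(0.972400))/(1+157/9705) = 4843/5000 ≈ 0.968600
step 3 [1.5y] zero: DF = P = 2339/2500 ≈ 0.935600
step 4 [2y] swap r/2=223/12699: DF=(1 − 223/12699·(0.972400+0.968600+0.935600))/(1+223/12699) = 9331/10000 ≈ 0.933100

1 1/2 2431/2500
2 1 4843/5000
3 3/2 2339/2500
4 2 9331/10000
s(0.5y) = (1/(2431/2500) − 1)/(1/2) = 138/2431 ≈ 5.6767%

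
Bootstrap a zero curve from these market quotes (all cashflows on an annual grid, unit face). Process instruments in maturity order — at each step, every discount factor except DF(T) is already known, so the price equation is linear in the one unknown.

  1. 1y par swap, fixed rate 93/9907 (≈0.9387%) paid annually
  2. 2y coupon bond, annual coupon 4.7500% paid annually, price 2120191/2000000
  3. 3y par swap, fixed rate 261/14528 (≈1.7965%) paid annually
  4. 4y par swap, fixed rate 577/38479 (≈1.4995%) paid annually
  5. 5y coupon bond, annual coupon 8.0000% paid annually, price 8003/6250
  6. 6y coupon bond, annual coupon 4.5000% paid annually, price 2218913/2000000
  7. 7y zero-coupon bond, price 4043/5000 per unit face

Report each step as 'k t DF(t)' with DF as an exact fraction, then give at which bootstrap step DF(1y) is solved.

1 1 9907/10000
2 2 9671/10000
3 3 4739/5000
4 4 9423/10000
5 5 4503/5000
6 6 2143/2500
7 7 4043/5000
DF(1y) is solved at step 1

step 1 [1y] swap r/1=93/9907: DF=(1 − 93/9907·(0))/(1+93/9907) = 9907/10000 ≈ 0.990700
step 2 [2y] bond c/1=19/400: DF=(2120191/2000000 − 19/400·(0.990700))/(1+19/400) = 9671/10000 ≈ 0.967100
step 3 [3y] swap r/1=261/14528: DF=(1 − 261/14528·(0.990700+0.967100))/(1+261/14528) = 4739/5000 ≈ 0.947800
step 4 [4y] swap r/1=577/38479: DF=(1 − 577/38479·(0.990700+0.967100+0.947800))/(1+577/38479) = 9423/10000 ≈ 0.942300
step 5 [5y] bond c/1=2/25: DF=(8003/6250 − 2/25·(0.990700+0.967100+0.947800+0.942300))/(1+2/25) = 4503/5000 ≈ 0.900600
step 6 [6y] bond c/1=9/200: DF=(2218913/2000000 − 9/200·(0.990700+0.967100+0.947800+0.942300+0.900600))/(1+9/200) = 2143/2500 ≈ 0.857200
step 7 [7y] zero: DF = P = 4043/5000 ≈ 0.808600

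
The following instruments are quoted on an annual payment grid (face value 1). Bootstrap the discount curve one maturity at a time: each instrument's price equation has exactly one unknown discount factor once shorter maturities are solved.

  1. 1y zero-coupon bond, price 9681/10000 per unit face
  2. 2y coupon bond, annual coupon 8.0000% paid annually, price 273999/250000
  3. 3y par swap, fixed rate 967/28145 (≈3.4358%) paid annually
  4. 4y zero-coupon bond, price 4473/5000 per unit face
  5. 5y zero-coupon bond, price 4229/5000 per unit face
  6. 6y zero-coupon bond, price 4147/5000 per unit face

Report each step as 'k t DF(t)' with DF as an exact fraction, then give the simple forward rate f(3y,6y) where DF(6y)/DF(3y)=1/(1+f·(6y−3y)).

1 1 9681/10000
2 2 9431/10000
3 3 9033/10000
4 4 4473/5000
5 5 4229/5000
6 6 4147/5000
f(3y,6y) = ((9033/10000)/(4147/5000) − 1)/(3) = 739/24882 ≈ 2.9700%

step 1 [1y] zero: DF = P = 9681/10000 ≈ 0.968100
step 2 [2y] bond c/1=2/25: DF=(273999/250000 − 2/25·(0.968100))/(1+2/25) = 9431/10000 ≈ 0.943100
step 3 [3y] swap r/1=967/28145: DF=(1 − 967/28145·(0.968100+0.943100))/(1+967/28145) = 9033/10000 ≈ 0.903300
step 4 [4y] zero: DF = P = 4473/5000 ≈ 0.894600
step 5 [5y] zero: DF = P = 4229/5000 ≈ 0.845800
step 6 [6y] zero: DF = P = 4147/5000 ≈ 0.829400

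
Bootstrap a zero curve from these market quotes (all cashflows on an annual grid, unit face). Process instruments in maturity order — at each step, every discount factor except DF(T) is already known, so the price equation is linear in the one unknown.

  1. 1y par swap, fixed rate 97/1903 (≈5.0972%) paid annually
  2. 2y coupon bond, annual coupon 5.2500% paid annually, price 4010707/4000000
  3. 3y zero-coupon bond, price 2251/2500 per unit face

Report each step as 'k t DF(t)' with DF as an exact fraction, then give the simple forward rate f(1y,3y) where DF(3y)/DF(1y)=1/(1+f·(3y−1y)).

1 1 1903/2000
2 2 2263/2500
3 3 2251/2500
f(1y,3y) = ((1903/2000)/(2251/2500) − 1)/(2) = 511/18008 ≈ 2.8376%

step 1 [1y] swap r/1=97/1903: DF=(1 − 97/1903·(0))/(1+97/1903) = 1903/2000 ≈ 0.951500
step 2 [2y] bond c/1=21/400: DF=(4010707/4000000 − 21/400·(0.951500))/(1+21/400) = 2263/2500 ≈ 0.905200
step 3 [3y] zero: DF = P = 2251/2500 ≈ 0.900400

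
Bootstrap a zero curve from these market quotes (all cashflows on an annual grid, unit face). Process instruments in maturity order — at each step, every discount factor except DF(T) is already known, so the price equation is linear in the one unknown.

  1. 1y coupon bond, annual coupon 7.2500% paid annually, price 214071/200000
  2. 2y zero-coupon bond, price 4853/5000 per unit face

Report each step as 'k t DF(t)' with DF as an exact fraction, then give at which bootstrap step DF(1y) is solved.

1 1 499/500
2 2 4853/5000
DF(1y) is solved at step 1

step 1 [1y] bond c/1=29/400: DF=(214071/200000 − 29/400·(0))/(1+29/400) = 499/500 ≈ 0.998000
step 2 [2y] zero: DF = P = 4853/5000 ≈ 0.970600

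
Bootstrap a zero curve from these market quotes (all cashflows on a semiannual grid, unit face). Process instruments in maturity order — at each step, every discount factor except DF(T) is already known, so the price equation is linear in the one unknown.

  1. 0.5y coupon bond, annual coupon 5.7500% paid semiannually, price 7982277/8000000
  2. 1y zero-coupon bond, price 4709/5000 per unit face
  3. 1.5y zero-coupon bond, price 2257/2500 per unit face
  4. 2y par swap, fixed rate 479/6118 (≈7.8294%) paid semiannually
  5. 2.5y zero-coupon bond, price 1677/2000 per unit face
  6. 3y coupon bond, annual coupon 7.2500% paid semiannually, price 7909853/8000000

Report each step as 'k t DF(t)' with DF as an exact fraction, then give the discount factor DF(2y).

step 1 [0.5y] bond c/2=23/800: DF=(7982277/8000000 − 23/800·(0))/(1+23/800) = 9699/10000 ≈ 0.969900
step 2 [1y] zero: DF = P = 4709/5000 ≈ 0.941800
step 3 [1.5y] zero: DF = P = 2257/2500 ≈ 0.902800
step 4 [2y] swap r/2=479/12236: DF=(1 − 479/12236·(0.969900+0.941800+0.902800))/(1+479/12236) = 8563/10000 ≈ 0.856300
step 5 [2.5y] zero: DF = P = 1677/2000 ≈ 0.838500
step 6 [3y] bond c/2=29/800: DF=(7909853/8000000 − 29/800·(0.969900+0.941800+0.902800+0.856300+0.838500))/(1+29/800) = 1991/2500 ≈ 0.796400

1 1/2 9699/10000
2 1 4709/5000
3 3/2 2257/2500
4 2 8563/10000
5 5/2 1677/2000
6 3 1991/2500
DF(2y) = 8563/10000 ≈ 0.856300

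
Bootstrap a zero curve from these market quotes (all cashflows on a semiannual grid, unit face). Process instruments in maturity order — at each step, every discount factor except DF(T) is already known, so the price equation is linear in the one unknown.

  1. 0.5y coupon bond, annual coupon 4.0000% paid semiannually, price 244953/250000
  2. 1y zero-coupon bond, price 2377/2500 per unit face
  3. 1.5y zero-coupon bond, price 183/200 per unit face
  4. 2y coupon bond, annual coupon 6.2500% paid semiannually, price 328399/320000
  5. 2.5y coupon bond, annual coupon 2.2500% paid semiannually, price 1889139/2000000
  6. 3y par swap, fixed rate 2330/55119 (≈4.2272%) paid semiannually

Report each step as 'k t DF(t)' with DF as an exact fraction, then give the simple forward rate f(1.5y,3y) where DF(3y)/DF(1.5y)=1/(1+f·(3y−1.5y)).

1 1/2 4803/5000
2 1 2377/2500
3 3/2 183/200
4 2 1819/2000
5 5/2 357/400
6 3 1767/2000
f(1.5y,3y) = ((183/200)/(1767/2000) − 1)/(3/2) = 14/589 ≈ 2.3769%

step 1 [0.5y] bond c/2=1/50: DF=(244953/250000 − 1/50·(0))/(1+1/50) = 4803/5000 ≈ 0.960600
step 2 [1y] zero: DF = P = 2377/2500 ≈ 0.950800
step 3 [1.5y] zero: DF = P = 183/200 ≈ 0.915000
step 4 [2y] bond c/2=1/32: DF=(328399/320000 − 1/32·(0.960600+0.950800+0.915000))/(1+1/32) = 1819/2000 ≈ 0.909500
step 5 [2.5y] bond c/2=9/800: DF=(1889139/2000000 − 9/800·(0.960600+0.950800+0.915000+0.909500))/(1+9/800) = 357/400 ≈ 0.892500
step 6 [3y] swap r/2=1165/55119: DF=(1 − 1165/55119·(0.960600+0.950800+0.915000+0.909500+0.892500))/(1+1165/55119) = 1767/2000 ≈ 0.883500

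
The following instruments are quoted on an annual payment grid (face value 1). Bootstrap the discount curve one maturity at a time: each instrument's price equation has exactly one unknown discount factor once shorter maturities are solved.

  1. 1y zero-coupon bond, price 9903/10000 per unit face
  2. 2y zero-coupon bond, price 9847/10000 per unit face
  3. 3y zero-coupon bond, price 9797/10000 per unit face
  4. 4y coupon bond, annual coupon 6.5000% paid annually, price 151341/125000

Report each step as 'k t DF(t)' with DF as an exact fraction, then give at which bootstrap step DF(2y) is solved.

1 1 9903/10000
2 2 9847/10000
3 3 9797/10000
4 4 1913/2000
DF(2y) is solved at step 2

step 1 [1y] zero: DF = P = 9903/10000 ≈ 0.990300
step 2 [2y] zero: DF = P = 9847/10000 ≈ 0.984700
step 3 [3y] zero: DF = P = 9797/10000 ≈ 0.979700
step 4 [4y] bond c/1=13/200: DF=(151341/125000 − 13/200·(0.990300+0.984700+0.979700))/(1+13/200) = 1913/2000 ≈ 0.956500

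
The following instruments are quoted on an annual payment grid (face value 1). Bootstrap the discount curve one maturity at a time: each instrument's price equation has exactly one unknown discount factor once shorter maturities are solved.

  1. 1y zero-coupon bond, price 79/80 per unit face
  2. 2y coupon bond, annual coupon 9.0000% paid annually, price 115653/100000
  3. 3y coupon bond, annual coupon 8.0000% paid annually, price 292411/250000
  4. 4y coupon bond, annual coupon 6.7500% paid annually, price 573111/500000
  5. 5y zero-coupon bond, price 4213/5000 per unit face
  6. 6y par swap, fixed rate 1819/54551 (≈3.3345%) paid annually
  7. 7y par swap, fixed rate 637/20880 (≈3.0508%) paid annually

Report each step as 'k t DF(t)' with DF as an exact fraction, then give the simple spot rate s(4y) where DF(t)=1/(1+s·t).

step 1 [1y] zero: DF = P = 79/80 ≈ 0.987500
step 2 [2y] bond c/1=9/100: DF=(115653/100000 − 9/100·(0.987500))/(1+9/100) = 1959/2000 ≈ 0.979500
step 3 [3y] bond c/1=2/25: DF=(292411/250000 − 2/25·(0.987500+0.979500))/(1+2/25) = 9373/10000 ≈ 0.937300
step 4 [4y] bond c/1=27/400: DF=(573111/500000 − 27/400·(0.987500+0.979500+0.937300))/(1+27/400) = 8901/10000 ≈ 0.890100
step 5 [5y] zero: DF = P = 4213/5000 ≈ 0.842600
step 6 [6y] swap r/1=1819/54551: DF=(1 − 1819/54551·(0.987500+0.979500+0.937300+0.890100+0.842600))/(1+1819/54551) = 8181/10000 ≈ 0.818100
step 7 [7y] swap r/1=637/20880: DF=(1 − 637/20880·(0.987500+0.979500+0.937300+0.890100+0.842600+0.818100))/(1+637/20880) = 8089/10000 ≈ 0.808900

1 1 79/80
2 2 1959/2000
3 3 9373/10000
4 4 8901/10000
5 5 4213/5000
6 6 8181/10000
7 7 8089/10000
s(4y) = (1/(8901/10000) − 1)/(4) = 1099/35604 ≈ 3.0867%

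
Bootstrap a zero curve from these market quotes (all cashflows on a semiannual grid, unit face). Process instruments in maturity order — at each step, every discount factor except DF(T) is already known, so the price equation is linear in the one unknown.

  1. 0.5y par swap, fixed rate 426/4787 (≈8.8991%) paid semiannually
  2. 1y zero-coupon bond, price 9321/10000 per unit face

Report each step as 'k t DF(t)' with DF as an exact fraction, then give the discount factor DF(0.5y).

step 1 [0.5y] swap r/2=213/4787: DF=(1 − 213/4787·(0))/(1+213/4787) = 4787/5000 ≈ 0.957400
step 2 [1y] zero: DF = P = 9321/10000 ≈ 0.932100

1 1/2 4787/5000
2 1 9321/10000
DF(0.5y) = 4787/5000 ≈ 0.957400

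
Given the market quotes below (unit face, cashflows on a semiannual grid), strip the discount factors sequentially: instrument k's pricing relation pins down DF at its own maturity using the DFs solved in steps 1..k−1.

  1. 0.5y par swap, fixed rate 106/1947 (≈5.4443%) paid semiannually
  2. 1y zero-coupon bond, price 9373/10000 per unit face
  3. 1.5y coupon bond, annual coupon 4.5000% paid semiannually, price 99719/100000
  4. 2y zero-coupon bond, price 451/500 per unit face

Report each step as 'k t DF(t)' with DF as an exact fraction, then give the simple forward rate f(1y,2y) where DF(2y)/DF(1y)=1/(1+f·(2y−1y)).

step 1 [0.5y] swap r/2=53/1947: DF=(1 − 53/1947·(0))/(1+53/1947) = 1947/2000 ≈ 0.973500
step 2 [1y] zero: DF = P = 9373/10000 ≈ 0.937300
step 3 [1.5y] bond c/2=9/400: DF=(99719/100000 − 9/400·(0.973500+0.937300))/(1+9/400) = 2333/2500 ≈ 0.933200
step 4 [2y] zero: DF = P = 451/500 ≈ 0.902000

1 1/2 1947/2000
2 1 9373/10000
3 3/2 2333/2500
4 2 451/500
f(1y,2y) = ((9373/10000)/(451/500) − 1)/(1) = 353/9020 ≈ 3.9135%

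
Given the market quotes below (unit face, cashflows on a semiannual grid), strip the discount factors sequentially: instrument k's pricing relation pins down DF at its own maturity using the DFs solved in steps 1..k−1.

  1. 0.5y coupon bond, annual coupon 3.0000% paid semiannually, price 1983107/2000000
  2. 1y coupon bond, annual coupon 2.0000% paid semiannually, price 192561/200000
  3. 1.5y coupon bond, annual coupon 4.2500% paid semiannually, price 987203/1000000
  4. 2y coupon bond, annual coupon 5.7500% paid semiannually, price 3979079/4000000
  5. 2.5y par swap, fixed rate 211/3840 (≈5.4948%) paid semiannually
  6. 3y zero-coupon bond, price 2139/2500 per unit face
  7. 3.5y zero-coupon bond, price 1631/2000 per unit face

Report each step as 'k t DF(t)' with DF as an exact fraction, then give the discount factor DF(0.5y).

step 1 [0.5y] bond c/2=3/200: DF=(1983107/2000000 − 3/200·(0))/(1+3/200) = 9769/10000 ≈ 0.976900
step 2 [1y] bond c/2=1/100: DF=(192561/200000 − 1/100·(0.976900))/(1+1/100) = 2359/2500 ≈ 0.943600
step 3 [1.5y] bond c/2=17/800: DF=(987203/1000000 − 17/800·(0.976900+0.943600))/(1+17/800) = 9267/10000 ≈ 0.926700
step 4 [2y] bond c/2=23/800: DF=(3979079/4000000 − 23/800·(0.976900+0.943600+0.926700))/(1+23/800) = 4437/5000 ≈ 0.887400
step 5 [2.5y] swap r/2=211/7680: DF=(1 − 211/7680·(0.976900+0.943600+0.926700+0.887400))/(1+211/7680) = 4367/5000 ≈ 0.873400
step 6 [3y] zero: DF = P = 2139/2500 ≈ 0.855600
step 7 [3.5y] zero: DF = P = 1631/2000 ≈ 0.815500

1 1/2 9769/10000
2 1 2359/2500
3 3/2 9267/10000
4 2 4437/5000
5 5/2 4367/5000
6 3 2139/2500
7 7/2 1631/2000
DF(0.5y) = 9769/10000 ≈ 0.976900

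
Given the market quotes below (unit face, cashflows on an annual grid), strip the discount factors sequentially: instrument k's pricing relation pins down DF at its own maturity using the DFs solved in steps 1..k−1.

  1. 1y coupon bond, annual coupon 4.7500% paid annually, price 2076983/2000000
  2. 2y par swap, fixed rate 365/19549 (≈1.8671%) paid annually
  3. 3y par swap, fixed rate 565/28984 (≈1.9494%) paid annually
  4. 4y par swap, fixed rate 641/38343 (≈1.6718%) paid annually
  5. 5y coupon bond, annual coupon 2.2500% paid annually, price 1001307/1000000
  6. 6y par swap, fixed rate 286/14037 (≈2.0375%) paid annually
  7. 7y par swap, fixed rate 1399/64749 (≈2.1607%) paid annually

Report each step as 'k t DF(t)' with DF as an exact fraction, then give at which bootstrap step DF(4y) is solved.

step 1 [1y] bond c/1=19/400: DF=(2076983/2000000 − 19/400·(0))/(1+19/400) = 4957/5000 ≈ 0.991400
step 2 [2y] swap r/1=365/19549: DF=(1 − 365/19549·(0.991400))/(1+365/19549) = 1927/2000 ≈ 0.963500
step 3 [3y] swap r/1=565/28984: DF=(1 − 565/28984·(0.991400+0.963500))/(1+565/28984) = 1887/2000 ≈ 0.943500
step 4 [4y] swap r/1=641/38343: DF=(1 − 641/38343·(0.991400+0.963500+0.943500))/(1+641/38343) = 9359/10000 ≈ 0.935900
step 5 [5y] bond c/1=9/400: DF=(1001307/1000000 − 9/400·(0.991400+0.963500+0.943500+0.935900))/(1+9/400) = 8949/10000 ≈ 0.894900
step 6 [6y] swap r/1=286/14037: DF=(1 − 286/14037·(0.991400+0.963500+0.943500+0.935900+0.894900))/(1+286/14037) = 1107/1250 ≈ 0.885600
step 7 [7y] swap r/1=1399/64749: DF=(1 − 1399/64749·(0.991400+0.963500+0.943500+0.935900+0.894900+0.885600))/(1+1399/64749) = 8601/10000 ≈ 0.860100

1 1 4957/5000
2 2 1927/2000
3 3 1887/2000
4 4 9359/10000
5 5 8949/10000
6 6 1107/1250
7 7 8601/10000
DF(4y) is solved at step 4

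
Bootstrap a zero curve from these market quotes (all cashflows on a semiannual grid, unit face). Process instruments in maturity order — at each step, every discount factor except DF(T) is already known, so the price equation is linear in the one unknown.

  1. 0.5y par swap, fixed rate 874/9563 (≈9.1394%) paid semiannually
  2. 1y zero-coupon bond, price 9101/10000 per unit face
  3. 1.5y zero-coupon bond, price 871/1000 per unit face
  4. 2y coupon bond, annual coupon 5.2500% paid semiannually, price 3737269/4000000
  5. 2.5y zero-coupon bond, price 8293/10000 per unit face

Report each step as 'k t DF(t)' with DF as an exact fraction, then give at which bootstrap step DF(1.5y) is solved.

step 1 [0.5y] swap r/2=437/9563: DF=(1 − 437/9563·(0))/(1+437/9563) = 9563/10000 ≈ 0.956300
step 2 [1y] zero: DF = P = 9101/10000 ≈ 0.910100
step 3 [1.5y] zero: DF = P = 871/1000 ≈ 0.871000
step 4 [2y] bond c/2=21/800: DF=(3737269/4000000 − 21/800·(0.956300+0.910100+0.871000))/(1+21/800) = 2101/2500 ≈ 0.840400
step 5 [2.5y] zero: DF = P = 8293/10000 ≈ 0.829300

1 1/2 9563/10000
2 1 9101/10000
3 3/2 871/1000
4 2 2101/2500
5 5/2 8293/10000
DF(1.5y) is solved at step 3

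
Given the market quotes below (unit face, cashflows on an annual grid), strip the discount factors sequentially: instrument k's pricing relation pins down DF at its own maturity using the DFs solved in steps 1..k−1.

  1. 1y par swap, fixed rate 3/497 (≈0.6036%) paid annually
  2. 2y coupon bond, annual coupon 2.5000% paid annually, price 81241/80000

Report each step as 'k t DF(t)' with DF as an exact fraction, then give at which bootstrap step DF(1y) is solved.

1 1 497/500
2 2 1933/2000
DF(1y) is solved at step 1

step 1 [1y] swap r/1=3/497: DF=(1 − 3/497·(0))/(1+3/497) = 497/500 ≈ 0.994000
step 2 [2y] bond c/1=1/40: DF=(81241/80000 − 1/40·(0.994000))/(1+1/40) = 1933/2000 ≈ 0.966500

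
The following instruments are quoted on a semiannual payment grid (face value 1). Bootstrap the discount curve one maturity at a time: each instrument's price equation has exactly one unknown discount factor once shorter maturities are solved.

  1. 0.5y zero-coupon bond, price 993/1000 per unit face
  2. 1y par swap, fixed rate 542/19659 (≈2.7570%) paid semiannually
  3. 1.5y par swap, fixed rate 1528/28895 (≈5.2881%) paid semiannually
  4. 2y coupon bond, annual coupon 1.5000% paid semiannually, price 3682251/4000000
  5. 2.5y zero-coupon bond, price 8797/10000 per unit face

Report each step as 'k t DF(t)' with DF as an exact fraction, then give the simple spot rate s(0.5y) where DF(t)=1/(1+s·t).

1 1/2 993/1000
2 1 9729/10000
3 3/2 2309/2500
4 2 4461/5000
5 5/2 8797/10000
s(0.5y) = (1/(993/1000) − 1)/(1/2) = 14/993 ≈ 1.4099%

step 1 [0.5y] zero: DF = P = 993/1000 ≈ 0.993000
step 2 [1y] swap r/2=271/19659: DF=(1 − 271/19659·(0.993000))/(1+271/19659) = 9729/10000 ≈ 0.972900
step 3 [1.5y] swap r/2=764/28895: DF=(1 − 764/28895·(0.993000+0.972900))/(1+764/28895) = 2309/2500 ≈ 0.923600
step 4 [2y] bond c/2=3/400: DF=(3682251/4000000 − 3/400·(0.993000+0.972900+0.923600))/(1+3/400) = 4461/5000 ≈ 0.892200
step 5 [2.5y] zero: DF = P = 8797/10000 ≈ 0.879700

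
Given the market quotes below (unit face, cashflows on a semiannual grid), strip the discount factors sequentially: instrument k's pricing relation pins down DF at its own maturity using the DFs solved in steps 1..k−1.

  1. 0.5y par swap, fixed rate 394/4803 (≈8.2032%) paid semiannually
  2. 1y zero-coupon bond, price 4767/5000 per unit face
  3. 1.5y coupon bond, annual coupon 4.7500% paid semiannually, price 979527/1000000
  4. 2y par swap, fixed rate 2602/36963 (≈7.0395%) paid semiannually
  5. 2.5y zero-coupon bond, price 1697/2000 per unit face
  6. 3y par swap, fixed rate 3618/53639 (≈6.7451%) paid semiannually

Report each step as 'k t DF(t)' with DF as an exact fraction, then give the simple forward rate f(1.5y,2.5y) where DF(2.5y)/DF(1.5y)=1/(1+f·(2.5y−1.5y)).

step 1 [0.5y] swap r/2=197/4803: DF=(1 − 197/4803·(0))/(1+197/4803) = 4803/5000 ≈ 0.960600
step 2 [1y] zero: DF = P = 4767/5000 ≈ 0.953400
step 3 [1.5y] bond c/2=19/800: DF=(979527/1000000 − 19/800·(0.960600+0.953400))/(1+19/800) = 2281/2500 ≈ 0.912400
step 4 [2y] swap r/2=1301/36963: DF=(1 − 1301/36963·(0.960600+0.953400+0.912400))/(1+1301/36963) = 8699/10000 ≈ 0.869900
step 5 [2.5y] zero: DF = P = 1697/2000 ≈ 0.848500
step 6 [3y] swap r/2=1809/53639: DF=(1 − 1809/53639·(0.960600+0.953400+0.912400+0.869900+0.848500))/(1+1809/53639) = 8191/10000 ≈ 0.819100

1 1/2 4803/5000
2 1 4767/5000
3 3/2 2281/2500
4 2 8699/10000
5 5/2 1697/2000
6 3 8191/10000
f(1.5y,2.5y) = ((2281/2500)/(1697/2000) − 1)/(1) = 639/8485 ≈ 7.5309%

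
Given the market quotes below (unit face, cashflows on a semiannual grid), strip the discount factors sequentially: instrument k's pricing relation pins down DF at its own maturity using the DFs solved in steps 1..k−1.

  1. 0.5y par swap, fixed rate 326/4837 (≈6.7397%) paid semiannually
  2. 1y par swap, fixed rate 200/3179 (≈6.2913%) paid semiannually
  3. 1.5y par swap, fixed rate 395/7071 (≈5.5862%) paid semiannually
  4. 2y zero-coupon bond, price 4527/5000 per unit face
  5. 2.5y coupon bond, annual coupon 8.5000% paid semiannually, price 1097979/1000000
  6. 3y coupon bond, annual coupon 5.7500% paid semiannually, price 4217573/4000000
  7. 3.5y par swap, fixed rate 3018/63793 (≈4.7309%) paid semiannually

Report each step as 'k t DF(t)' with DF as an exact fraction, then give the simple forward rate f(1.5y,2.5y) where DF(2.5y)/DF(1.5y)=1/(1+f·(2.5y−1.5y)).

step 1 [0.5y] swap r/2=163/4837: DF=(1 − 163/4837·(0))/(1+163/4837) = 4837/5000 ≈ 0.967400
step 2 [1y] swap r/2=100/3179: DF=(1 − 100/3179·(0.967400))/(1+100/3179) = 47/50 ≈ 0.940000
step 3 [1.5y] swap r/2=395/14142: DF=(1 − 395/14142·(0.967400+0.940000))/(1+395/14142) = 921/1000 ≈ 0.921000
step 4 [2y] zero: DF = P = 4527/5000 ≈ 0.905400
step 5 [2.5y] bond c/2=17/400: DF=(1097979/1000000 − 17/400·(0.967400+0.940000+0.921000+0.905400))/(1+17/400) = 901/1000 ≈ 0.901000
step 6 [3y] bond c/2=23/800: DF=(4217573/4000000 − 23/800·(0.967400+0.940000+0.921000+0.905400+0.901000))/(1+23/800) = 4477/5000 ≈ 0.895400
step 7 [3.5y] swap r/2=1509/63793: DF=(1 − 1509/63793·(0.967400+0.940000+0.921000+0.905400+0.901000+0.895400))/(1+1509/63793) = 8491/10000 ≈ 0.849100

1 1/2 4837/5000
2 1 47/50
3 3/2 921/1000
4 2 4527/5000
5 5/2 901/1000
6 3 4477/5000
7 7/2 8491/10000
f(1.5y,2.5y) = ((921/1000)/(901/1000) − 1)/(1) = 20/901 ≈ 2.2198%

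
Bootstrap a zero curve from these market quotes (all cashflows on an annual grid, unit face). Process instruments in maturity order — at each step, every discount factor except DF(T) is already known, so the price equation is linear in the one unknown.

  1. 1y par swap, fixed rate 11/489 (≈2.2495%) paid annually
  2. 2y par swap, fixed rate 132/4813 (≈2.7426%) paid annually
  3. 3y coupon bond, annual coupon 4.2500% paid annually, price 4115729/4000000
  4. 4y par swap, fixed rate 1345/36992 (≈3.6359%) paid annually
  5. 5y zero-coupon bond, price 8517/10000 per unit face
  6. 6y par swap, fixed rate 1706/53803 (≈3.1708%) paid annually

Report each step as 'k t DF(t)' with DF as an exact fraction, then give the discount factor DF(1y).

1 1 489/500
2 2 592/625
3 3 1817/2000
4 4 1731/2000
5 5 8517/10000
6 6 4147/5000
DF(1y) = 489/500 ≈ 0.978000

step 1 [1y] swap r/1=11/489: DF=(1 − 11/489·(0))/(1+11/489) = 489/500 ≈ 0.978000
step 2 [2y] swap r/1=132/4813: DF=(1 − 132/4813·(0.978000))/(1+132/4813) = 592/625 ≈ 0.947200
step 3 [3y] bond c/1=17/400: DF=(4115729/4000000 − 17/400·(0.978000+0.947200))/(1+17/400) = 1817/2000 ≈ 0.908500
step 4 [4y] swap r/1=1345/36992: DF=(1 − 1345/36992·(0.978000+0.947200+0.908500))/(1+1345/36992) = 1731/2000 ≈ 0.865500
step 5 [5y] zero: DF = P = 8517/10000 ≈ 0.851700
step 6 [6y] swap r/1=1706/53803: DF=(1 − 1706/53803·(0.978000+0.947200+0.908500+0.865500+0.851700))/(1+1706/53803) = 4147/5000 ≈ 0.829400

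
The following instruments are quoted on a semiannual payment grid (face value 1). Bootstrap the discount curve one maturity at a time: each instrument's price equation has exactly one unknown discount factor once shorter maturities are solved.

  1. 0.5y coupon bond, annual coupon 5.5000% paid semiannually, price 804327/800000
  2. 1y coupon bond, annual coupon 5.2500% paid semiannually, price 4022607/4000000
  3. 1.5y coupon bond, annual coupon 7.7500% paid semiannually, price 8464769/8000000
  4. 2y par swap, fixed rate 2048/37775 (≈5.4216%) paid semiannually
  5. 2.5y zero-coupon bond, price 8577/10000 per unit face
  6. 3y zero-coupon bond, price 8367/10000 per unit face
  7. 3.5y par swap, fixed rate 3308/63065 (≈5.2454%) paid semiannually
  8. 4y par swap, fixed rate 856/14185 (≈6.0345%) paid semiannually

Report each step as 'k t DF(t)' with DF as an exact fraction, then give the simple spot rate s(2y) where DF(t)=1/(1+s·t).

1 1/2 1957/2000
2 1 9549/10000
3 3/2 1893/2000
4 2 561/625
5 5/2 8577/10000
6 3 8367/10000
7 7/2 4173/5000
8 4 393/500
s(2y) = (1/(561/625) − 1)/(2) = 32/561 ≈ 5.7041%

step 1 [0.5y] bond c/2=11/400: DF=(804327/800000 − 11/400·(0))/(1+11/400) = 1957/2000 ≈ 0.978500
step 2 [1y] bond c/2=21/800: DF=(4022607/4000000 − 21/800·(0.978500))/(1+21/800) = 9549/10000 ≈ 0.954900
step 3 [1.5y] bond c/2=31/800: DF=(8464769/8000000 − 31/800·(0.978500+0.954900))/(1+31/800) = 1893/2000 ≈ 0.946500
step 4 [2y] swap r/2=1024/37775: DF=(1 − 1024/37775·(0.978500+0.954900+0.946500))/(1+1024/37775) = 561/625 ≈ 0.897600
step 5 [2.5y] zero: DF = P = 8577/10000 ≈ 0.857700
step 6 [3y] zero: DF = P = 8367/10000 ≈ 0.836700
step 7 [3.5y] swap r/2=1654/63065: DF=(1 − 1654/63065·(0.978500+0.954900+0.946500+0.897600+0.857700+0.836700))/(1+1654/63065) = 4173/5000 ≈ 0.834600
step 8 [4y] swap r/2=428/14185: DF=(1 − 428/14185·(0.978500+0.954900+0.946500+0.897600+0.857700+0.836700+0.834600))/(1+428/14185) = 393/500 ≈ 0.786000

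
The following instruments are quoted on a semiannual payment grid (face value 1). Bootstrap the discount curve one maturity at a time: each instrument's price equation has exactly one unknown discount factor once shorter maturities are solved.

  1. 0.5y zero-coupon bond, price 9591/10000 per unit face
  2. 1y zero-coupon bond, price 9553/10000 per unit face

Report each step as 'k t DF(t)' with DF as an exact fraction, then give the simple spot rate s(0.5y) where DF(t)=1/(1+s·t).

step 1 [0.5y] zero: DF = P = 9591/10000 ≈ 0.959100
step 2 [1y] zero: DF = P = 9553/10000 ≈ 0.955300

1 1/2 9591/10000
2 1 9553/10000
s(0.5y) = (1/(9591/10000) − 1)/(1/2) = 818/9591 ≈ 8.5288%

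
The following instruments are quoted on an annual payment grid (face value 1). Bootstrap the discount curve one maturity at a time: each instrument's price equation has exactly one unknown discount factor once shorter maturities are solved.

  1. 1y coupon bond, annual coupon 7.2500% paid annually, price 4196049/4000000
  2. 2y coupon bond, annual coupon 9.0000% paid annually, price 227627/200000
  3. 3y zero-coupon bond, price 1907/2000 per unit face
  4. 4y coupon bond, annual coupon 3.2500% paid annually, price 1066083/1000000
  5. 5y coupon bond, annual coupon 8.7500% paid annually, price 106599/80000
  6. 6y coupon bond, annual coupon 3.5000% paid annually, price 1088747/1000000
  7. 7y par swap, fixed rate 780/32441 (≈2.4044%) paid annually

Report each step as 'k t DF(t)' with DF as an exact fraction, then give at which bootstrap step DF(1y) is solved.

step 1 [1y] bond c/1=29/400: DF=(4196049/4000000 − 29/400·(0))/(1+29/400) = 9781/10000 ≈ 0.978100
step 2 [2y] bond c/1=9/100: DF=(227627/200000 − 9/100·(0.978100))/(1+9/100) = 4817/5000 ≈ 0.963400
step 3 [3y] zero: DF = P = 1907/2000 ≈ 0.953500
step 4 [4y] bond c/1=13/400: DF=(1066083/1000000 − 13/400·(0.978100+0.963400+0.953500))/(1+13/400) = 4707/5000 ≈ 0.941400
step 5 [5y] bond c/1=7/80: DF=(106599/80000 − 7/80·(0.978100+0.963400+0.953500+0.941400))/(1+7/80) = 4583/5000 ≈ 0.916600
step 6 [6y] bond c/1=7/200: DF=(1088747/1000000 − 7/200·(0.978100+0.963400+0.953500+0.941400+0.916600))/(1+7/200) = 557/625 ≈ 0.891200
step 7 [7y] swap r/1=780/32441: DF=(1 − 780/32441·(0.978100+0.963400+0.953500+0.941400+0.916600+0.891200))/(1+780/32441) = 211/250 ≈ 0.844000

1 1 9781/10000
2 2 4817/5000
3 3 1907/2000
4 4 4707/5000
5 5 4583/5000
6 6 557/625
7 7 211/250
DF(1y) is solved at step 1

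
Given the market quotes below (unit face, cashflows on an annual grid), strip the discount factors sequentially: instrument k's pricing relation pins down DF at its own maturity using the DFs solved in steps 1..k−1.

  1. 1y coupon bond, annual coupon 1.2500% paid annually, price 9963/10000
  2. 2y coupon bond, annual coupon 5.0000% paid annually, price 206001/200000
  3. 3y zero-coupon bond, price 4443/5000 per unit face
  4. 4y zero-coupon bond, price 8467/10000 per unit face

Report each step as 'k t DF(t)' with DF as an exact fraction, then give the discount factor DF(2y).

step 1 [1y] bond c/1=1/80: DF=(9963/10000 − 1/80·(0))/(1+1/80) = 123/125 ≈ 0.984000
step 2 [2y] bond c/1=1/20: DF=(206001/200000 − 1/20·(0.984000))/(1+1/20) = 9341/10000 ≈ 0.934100
step 3 [3y] zero: DF = P = 4443/5000 ≈ 0.888600
step 4 [4y] zero: DF = P = 8467/10000 ≈ 0.846700

1 1 123/125
2 2 9341/10000
3 3 4443/5000
4 4 8467/10000
DF(2y) = 9341/10000 ≈ 0.934100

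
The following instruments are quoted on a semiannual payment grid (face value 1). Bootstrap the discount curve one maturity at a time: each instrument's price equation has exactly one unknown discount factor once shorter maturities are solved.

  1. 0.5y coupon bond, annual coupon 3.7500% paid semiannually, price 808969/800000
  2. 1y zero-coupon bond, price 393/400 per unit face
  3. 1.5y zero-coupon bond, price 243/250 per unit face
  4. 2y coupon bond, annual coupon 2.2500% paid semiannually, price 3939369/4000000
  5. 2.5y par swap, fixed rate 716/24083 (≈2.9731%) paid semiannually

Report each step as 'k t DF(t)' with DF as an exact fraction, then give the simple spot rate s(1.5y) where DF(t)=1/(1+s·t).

1 1/2 4963/5000
2 1 393/400
3 3/2 243/250
4 2 9411/10000
5 5/2 2321/2500
s(1.5y) = (1/(243/250) − 1)/(3/2) = 14/729 ≈ 1.9204%

step 1 [0.5y] bond c/2=3/160: DF=(808969/800000 − 3/160·(0))/(1+3/160) = 4963/5000 ≈ 0.992600
step 2 [1y] zero: DF = P = 393/400 ≈ 0.982500
step 3 [1.5y] zero: DF = P = 243/250 ≈ 0.972000
step 4 [2y] bond c/2=9/800: DF=(3939369/4000000 − 9/800·(0.992600+0.982500+0.972000))/(1+9/800) = 9411/10000 ≈ 0.941100
step 5 [2.5y] swap r/2=358/24083: DF=(1 − 358/24083·(0.992600+0.982500+0.972000+0.941100))/(1+358/24083) = 2321/2500 ≈ 0.928400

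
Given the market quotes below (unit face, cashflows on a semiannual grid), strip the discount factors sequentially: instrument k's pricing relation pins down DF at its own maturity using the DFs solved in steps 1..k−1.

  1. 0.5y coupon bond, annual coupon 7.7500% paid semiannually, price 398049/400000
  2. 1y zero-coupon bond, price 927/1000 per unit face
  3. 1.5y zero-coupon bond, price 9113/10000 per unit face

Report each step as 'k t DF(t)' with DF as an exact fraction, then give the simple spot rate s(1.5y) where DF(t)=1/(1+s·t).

step 1 [0.5y] bond c/2=31/800: DF=(398049/400000 − 31/800·(0))/(1+31/800) = 479/500 ≈ 0.958000
step 2 [1y] zero: DF = P = 927/1000 ≈ 0.927000
step 3 [1.5y] zero: DF = P = 9113/10000 ≈ 0.911300

1 1/2 479/500
2 1 927/1000
3 3/2 9113/10000
s(1.5y) = (1/(9113/10000) − 1)/(3/2) = 1774/27339 ≈ 6.4889%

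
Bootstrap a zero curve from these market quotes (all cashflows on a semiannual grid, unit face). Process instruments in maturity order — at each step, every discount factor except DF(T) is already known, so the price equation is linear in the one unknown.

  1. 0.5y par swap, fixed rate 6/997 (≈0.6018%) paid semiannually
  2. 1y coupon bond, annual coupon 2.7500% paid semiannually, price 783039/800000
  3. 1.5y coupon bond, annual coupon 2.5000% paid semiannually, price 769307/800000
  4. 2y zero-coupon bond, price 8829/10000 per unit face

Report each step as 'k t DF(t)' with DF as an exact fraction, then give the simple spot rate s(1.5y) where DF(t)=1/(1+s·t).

1 1/2 997/1000
2 1 119/125
3 3/2 9257/10000
4 2 8829/10000
s(1.5y) = (1/(9257/10000) − 1)/(3/2) = 1486/27771 ≈ 5.3509%

step 1 [0.5y] swap r/2=3/997: DF=(1 − 3/997·(0))/(1+3/997) = 997/1000 ≈ 0.997000
step 2 [1y] bond c/2=11/800: DF=(783039/800000 − 11/800·(0.997000))/(1+11/800) = 119/125 ≈ 0.952000
step 3 [1.5y] bond c/2=1/80: DF=(769307/800000 − 1/80·(0.997000+0.952000))/(1+1/80) = 9257/10000 ≈ 0.925700
step 4 [2y] zero: DF = P = 8829/10000 ≈ 0.882900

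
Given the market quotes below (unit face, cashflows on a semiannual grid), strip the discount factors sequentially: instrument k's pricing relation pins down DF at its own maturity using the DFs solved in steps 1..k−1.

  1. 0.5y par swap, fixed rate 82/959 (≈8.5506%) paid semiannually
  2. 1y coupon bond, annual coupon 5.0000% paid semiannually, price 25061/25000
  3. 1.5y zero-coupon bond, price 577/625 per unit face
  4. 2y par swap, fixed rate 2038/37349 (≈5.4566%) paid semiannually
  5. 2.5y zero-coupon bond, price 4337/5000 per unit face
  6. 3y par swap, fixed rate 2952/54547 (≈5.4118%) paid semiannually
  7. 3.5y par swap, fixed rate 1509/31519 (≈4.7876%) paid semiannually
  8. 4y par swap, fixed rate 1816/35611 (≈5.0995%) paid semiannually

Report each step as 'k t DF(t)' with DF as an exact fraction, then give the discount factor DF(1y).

1 1/2 959/1000
2 1 4773/5000
3 3/2 577/625
4 2 8981/10000
5 5/2 4337/5000
6 3 2131/2500
7 7/2 8491/10000
8 4 1023/1250
DF(1y) = 4773/5000 ≈ 0.954600

step 1 [0.5y] swap r/2=41/959: DF=(1 − 41/959·(0))/(1+41/959) = 959/1000 ≈ 0.959000
step 2 [1y] bond c/2=1/40: DF=(25061/25000 − 1/40·(0.959000))/(1+1/40) = 4773/5000 ≈ 0.954600
step 3 [1.5y] zero: DF = P = 577/625 ≈ 0.923200
step 4 [2y] swap r/2=1019/37349: DF=(1 − 1019/37349·(0.959000+0.954600+0.923200))/(1+1019/37349) = 8981/10000 ≈ 0.898100
step 5 [2.5y] zero: DF = P = 4337/5000 ≈ 0.867400
step 6 [3y] swap r/2=1476/54547: DF=(1 − 1476/54547·(0.959000+0.954600+0.923200+0.898100+0.867400))/(1+1476/54547) = 2131/2500 ≈ 0.852400
step 7 [3.5y] swap r/2=1509/63038: DF=(1 − 1509/63038·(0.959000+0.954600+0.923200+0.898100+0.867400+0.852400))/(1+1509/63038) = 8491/10000 ≈ 0.849100
step 8 [4y] swap r/2=908/35611: DF=(1 − 908/35611·(0.959000+0.954600+0.923200+0.898100+0.867400+0.852400+0.849100))/(1+908/35611) = 1023/1250 ≈ 0.818400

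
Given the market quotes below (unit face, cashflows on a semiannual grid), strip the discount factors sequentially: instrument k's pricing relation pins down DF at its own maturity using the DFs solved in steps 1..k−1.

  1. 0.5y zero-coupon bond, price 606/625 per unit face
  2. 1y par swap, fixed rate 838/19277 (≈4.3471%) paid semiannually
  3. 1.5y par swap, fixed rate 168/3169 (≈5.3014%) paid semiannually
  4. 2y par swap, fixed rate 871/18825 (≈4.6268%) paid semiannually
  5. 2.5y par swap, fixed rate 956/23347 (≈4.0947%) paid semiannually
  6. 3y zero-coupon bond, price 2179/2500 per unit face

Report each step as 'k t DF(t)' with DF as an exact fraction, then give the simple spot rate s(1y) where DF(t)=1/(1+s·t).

1 1/2 606/625
2 1 9581/10000
3 3/2 2311/2500
4 2 9129/10000
5 5/2 2261/2500
6 3 2179/2500
s(1y) = (1/(9581/10000) − 1)/(1) = 419/9581 ≈ 4.3732%

step 1 [0.5y] zero: DF = P = 606/625 ≈ 0.969600
step 2 [1y] swap r/2=419/19277: DF=(1 − 419/19277·(0.969600))/(1+419/19277) = 9581/10000 ≈ 0.958100
step 3 [1.5y] swap r/2=84/3169: DF=(1 − 84/3169·(0.969600+0.958100))/(1+84/3169) = 2311/2500 ≈ 0.924400
step 4 [2y] swap r/2=871/37650: DF=(1 − 871/37650·(0.969600+0.958100+0.924400))/(1+871/37650) = 9129/10000 ≈ 0.912900
step 5 [2.5y] swap r/2=478/23347: DF=(1 − 478/23347·(0.969600+0.958100+0.924400+0.912900))/(1+478/23347) = 2261/2500 ≈ 0.904400
step 6 [3y] zero: DF = P = 2179/2500 ≈ 0.871600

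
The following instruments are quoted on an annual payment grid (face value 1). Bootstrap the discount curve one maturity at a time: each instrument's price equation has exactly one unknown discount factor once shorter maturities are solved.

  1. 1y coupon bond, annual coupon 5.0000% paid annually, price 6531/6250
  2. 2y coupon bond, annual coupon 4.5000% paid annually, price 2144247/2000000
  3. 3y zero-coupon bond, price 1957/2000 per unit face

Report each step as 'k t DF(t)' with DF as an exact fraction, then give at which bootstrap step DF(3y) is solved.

1 1 622/625
2 2 9831/10000
3 3 1957/2000
DF(3y) is solved at step 3

step 1 [1y] bond c/1=1/20: DF=(6531/6250 − 1/20·(0))/(1+1/20) = 622/625 ≈ 0.995200
step 2 [2y] bond c/1=9/200: DF=(2144247/2000000 − 9/200·(0.995200))/(1+9/200) = 9831/10000 ≈ 0.983100
step 3 [3y] zero: DF = P = 1957/2000 ≈ 0.978500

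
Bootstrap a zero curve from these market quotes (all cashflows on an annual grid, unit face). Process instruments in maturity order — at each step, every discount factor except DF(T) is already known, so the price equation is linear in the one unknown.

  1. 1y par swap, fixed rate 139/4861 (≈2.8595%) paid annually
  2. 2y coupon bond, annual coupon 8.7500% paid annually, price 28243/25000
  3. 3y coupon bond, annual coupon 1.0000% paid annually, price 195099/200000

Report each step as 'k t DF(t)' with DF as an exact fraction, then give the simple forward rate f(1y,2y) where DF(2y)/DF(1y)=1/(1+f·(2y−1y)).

step 1 [1y] swap r/1=139/4861: DF=(1 − 139/4861·(0))/(1+139/4861) = 4861/5000 ≈ 0.972200
step 2 [2y] bond c/1=7/80: DF=(28243/25000 − 7/80·(0.972200))/(1+7/80) = 4803/5000 ≈ 0.960600
step 3 [3y] bond c/1=1/100: DF=(195099/200000 − 1/100·(0.972200+0.960600))/(1+1/100) = 9467/10000 ≈ 0.946700

1 1 4861/5000
2 2 4803/5000
3 3 9467/10000
f(1y,2y) = ((4861/5000)/(4803/5000) − 1)/(1) = 58/4803 ≈ 1.2076%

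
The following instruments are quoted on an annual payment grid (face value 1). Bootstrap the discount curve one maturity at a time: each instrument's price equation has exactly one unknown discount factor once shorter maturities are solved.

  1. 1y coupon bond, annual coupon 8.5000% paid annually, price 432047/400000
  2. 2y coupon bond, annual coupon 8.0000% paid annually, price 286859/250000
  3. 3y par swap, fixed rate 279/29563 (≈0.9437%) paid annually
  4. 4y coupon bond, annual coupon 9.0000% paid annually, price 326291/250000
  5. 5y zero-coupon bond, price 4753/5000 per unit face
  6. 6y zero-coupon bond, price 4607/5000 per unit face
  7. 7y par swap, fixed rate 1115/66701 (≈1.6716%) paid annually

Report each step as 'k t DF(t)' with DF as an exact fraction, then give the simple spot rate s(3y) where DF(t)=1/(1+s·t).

step 1 [1y] bond c/1=17/200: DF=(432047/400000 − 17/200·(0))/(1+17/200) = 1991/2000 ≈ 0.995500
step 2 [2y] bond c/1=2/25: DF=(286859/250000 − 2/25·(0.995500))/(1+2/25) = 9887/10000 ≈ 0.988700
step 3 [3y] swap r/1=279/29563: DF=(1 − 279/29563·(0.995500+0.988700))/(1+279/29563) = 9721/10000 ≈ 0.972100
step 4 [4y] bond c/1=9/100: DF=(326291/250000 − 9/100·(0.995500+0.988700+0.972100))/(1+9/100) = 9533/10000 ≈ 0.953300
step 5 [5y] zero: DF = P = 4753/5000 ≈ 0.950600
step 6 [6y] zero: DF = P = 4607/5000 ≈ 0.921400
step 7 [7y] swap r/1=1115/66701: DF=(1 − 1115/66701·(0.995500+0.988700+0.972100+0.953300+0.950600+0.921400))/(1+1115/66701) = 1777/2000 ≈ 0.888500

1 1 1991/2000
2 2 9887/10000
3 3 9721/10000
4 4 9533/10000
5 5 4753/5000
6 6 4607/5000
7 7 1777/2000
s(3y) = (1/(9721/10000) − 1)/(3) = 93/9721 ≈ 0.9567%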